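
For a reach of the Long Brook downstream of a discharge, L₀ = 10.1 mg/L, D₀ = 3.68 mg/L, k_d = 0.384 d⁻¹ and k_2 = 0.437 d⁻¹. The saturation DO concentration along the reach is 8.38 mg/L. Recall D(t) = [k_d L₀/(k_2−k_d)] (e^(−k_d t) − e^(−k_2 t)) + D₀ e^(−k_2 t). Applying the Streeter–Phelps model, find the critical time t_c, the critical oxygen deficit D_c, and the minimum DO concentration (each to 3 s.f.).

t_c = [1/(k_2−k_d)] ln[(k_2/k_d)(1 − D₀(k_2−k_d)/(k_d L₀))]
= [1/(0.437−0.384)] ln[(0.437/0.384)(1 − 3.68×0.05300/(0.384×10.1))]
= (1/0.05300) ln[1.138 × 0.9497] = 18.87 × ln(1.081) = 18.87 × 0.07769 = 1.466 d.
D_c = (k_d/k_2) L₀ e^(−k_d t_c) = (0.384/0.437) × 10.1 × e^(−0.384×1.466) = 0.8787 × 10.1 × 0.5695 = 5.055 mg/L.
Minimum DO = C_s − D_c = 8.38 − 5.055 = 3.325 mg/L.

t_c ≈ 1.47 d; D_c ≈ 5.05 mg/L; min DO ≈ 3.33 mg/L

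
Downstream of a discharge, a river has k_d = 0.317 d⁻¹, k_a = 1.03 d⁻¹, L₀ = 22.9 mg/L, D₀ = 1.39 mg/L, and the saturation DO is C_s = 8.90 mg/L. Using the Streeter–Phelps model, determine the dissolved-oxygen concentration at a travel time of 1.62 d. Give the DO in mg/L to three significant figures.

k_d L₀/(k_a−k_d) = 0.317×22.9/(1.03−0.317) = 7.259/0.7130 = 10.18 mg/L.
e^(−k_d t) = e^(−0.317×1.620) = 0.5984; e^(−k_a t) = e^(−1.03×1.620) = 0.1885.
D = 10.18 × (0.5984 − 0.1885) + 1.39 × 0.1885 = 4.173 + 0.2620 = 4.435 mg/L.
DO = C_s − D = 8.90 − 4.435 = 4.465 mg/L.

DO ≈ 4.47 mg/L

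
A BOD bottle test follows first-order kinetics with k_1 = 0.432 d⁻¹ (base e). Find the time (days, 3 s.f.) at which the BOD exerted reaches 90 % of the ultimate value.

y/L₀ = 1 − e^(−k_1 t) = 0.90 ⇒ e^(−k_1 t) = 0.100
t = −ln(0.100) / 0.432 = 2.303 / 0.432 = 5.330 d.

t ≈ 5.33 d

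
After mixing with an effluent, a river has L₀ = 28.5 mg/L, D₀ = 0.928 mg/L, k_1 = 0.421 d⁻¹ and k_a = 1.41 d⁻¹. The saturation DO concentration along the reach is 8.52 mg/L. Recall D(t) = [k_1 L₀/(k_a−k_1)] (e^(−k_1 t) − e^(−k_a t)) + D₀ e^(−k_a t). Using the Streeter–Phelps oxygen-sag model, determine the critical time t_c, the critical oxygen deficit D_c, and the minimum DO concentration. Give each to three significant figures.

t_c ≈ 1.14 d; D_c ≈ 5.26 mg/L; min DO ≈ 3.26 mg/L

At the critical point dD/dt = 0, so k_1 L₀ e^(−k_1 t) = k_a D. Substituting D(t) from the Streeter–Phelps equation and solving for t gives
t_c = ln[(k_a/k_1)(1 − D₀(k_a−k_1)/(k_1 L₀))] / (k_a−k_1).
Here k_a−k_1 = 0.9890 d⁻¹ and 1 − D₀(k_a−k_1)/(k_1 L₀) = 1 − 0.928×0.9890/(0.421×28.5) = 0.9235, so
t_c = ln(3.349 × 0.9235) / 0.9890 = 1.129 / 0.9890 = 1.142 d.
D_c = (k_1/k_a) L₀ e^(−k_1 t_c) = (0.421/1.41) × 28.5 × e^(−0.421×1.142) = 0.2986 × 28.5 × 0.6184 = 5.262 mg/L.
Minimum DO = C_s − D_c = 8.52 − 5.262 = 3.258 mg/L.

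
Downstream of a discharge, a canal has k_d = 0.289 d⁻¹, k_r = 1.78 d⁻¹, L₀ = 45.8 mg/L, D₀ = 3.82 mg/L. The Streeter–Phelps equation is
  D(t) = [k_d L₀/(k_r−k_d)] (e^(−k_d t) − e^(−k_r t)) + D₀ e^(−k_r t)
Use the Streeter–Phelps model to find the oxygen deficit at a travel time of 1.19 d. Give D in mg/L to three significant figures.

k_d L₀/(k_r−k_d) = 0.289×45.8/(1.78−0.289) = 13.24/1.491 = 8.877 mg/L.
e^(−k_d t) = e^(−0.289×1.190) = 0.7090; e^(−k_r t) = e^(−1.78×1.190) = 0.1202.
D = 8.877 × (0.7090 − 0.1202) + 3.82 × 0.1202 = 5.227 + 0.4593 = 5.686 mg/L.

D ≈ 5.69 mg/L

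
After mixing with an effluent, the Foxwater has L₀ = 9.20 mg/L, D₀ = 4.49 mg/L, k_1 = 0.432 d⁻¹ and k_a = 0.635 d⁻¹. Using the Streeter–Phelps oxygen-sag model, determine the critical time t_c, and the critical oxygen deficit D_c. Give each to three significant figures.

t_c = [1/(k_a−k_1)] ln[(k_a/k_1)(1 − D₀(k_a−k_1)/(k_1 L₀))]
= [1/(0.635−0.432)] ln[(0.635/0.432)(1 − 4.49×0.2030/(0.432×9.20))]
= (1/0.2030) ln[1.470 × 0.7707] = 4.926 × ln(1.133) = 4.926 × 0.1247 = 0.6143 d.
D_c = (k_1/k_a) L₀ e^(−k_1 t_c) = (0.432/0.635) × 9.20 × e^(−0.432×0.6143) = 0.6803 × 9.20 × 0.7669 = 4.800 mg/L.

t_c ≈ 0.614 d; D_c ≈ 4.80 mg/L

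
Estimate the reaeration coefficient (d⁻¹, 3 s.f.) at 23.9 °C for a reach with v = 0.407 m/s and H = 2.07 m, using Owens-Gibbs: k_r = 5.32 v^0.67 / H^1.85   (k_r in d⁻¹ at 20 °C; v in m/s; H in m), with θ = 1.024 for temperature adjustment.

k_r(20) = 5.32 × 0.407^0.67 / 2.07^1.85 = 5.32 × 0.5476 / 3.842 = 0.7582 d⁻¹.
k_r(23.9) = 0.7582 × 1.024^(23.9−20) = 0.7582 × 1.097 = 0.8317 d⁻¹.

k_r ≈ 0.832 d⁻¹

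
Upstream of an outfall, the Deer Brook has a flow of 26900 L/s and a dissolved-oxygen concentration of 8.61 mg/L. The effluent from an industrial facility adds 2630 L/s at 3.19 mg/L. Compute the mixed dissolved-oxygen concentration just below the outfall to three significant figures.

8.13 mg/L

Flow-weighted mixing: C = (Q_r C_r + Q_w C_w)/(Q_r + Q_w)
= (26900×8.61 + 2630×3.19)/(26900 + 2630) = 240000/29530 = 8.127 mg/L.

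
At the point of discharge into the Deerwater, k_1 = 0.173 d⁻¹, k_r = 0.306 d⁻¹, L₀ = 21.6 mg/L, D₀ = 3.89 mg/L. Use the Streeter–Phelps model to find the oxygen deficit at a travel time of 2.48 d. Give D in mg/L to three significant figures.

k_1 L₀/(k_r−k_1) = 0.173×21.6/(0.306−0.173) = 3.737/0.1330 = 28.10 mg/L.
e^(−k_1 t) = e^(−0.173×2.480) = 0.6511; e^(−k_r t) = e^(−0.306×2.480) = 0.4682.
D = 28.10 × (0.6511 − 0.4682) + 3.89 × 0.4682 = 5.140 + 1.821 = 6.961 mg/L.

D ≈ 6.96 mg/L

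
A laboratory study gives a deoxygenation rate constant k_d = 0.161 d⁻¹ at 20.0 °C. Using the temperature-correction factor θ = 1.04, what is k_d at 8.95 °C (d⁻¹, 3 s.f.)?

k_d ≈ 0.104 d⁻¹

k_d(T₂) = k_d(T₁) · θ^(T₂−T₁) = 0.161 × 1.04^(8.95−20.0)
= 0.161 × 1.04^-11.1 = 0.161 × 0.6483 = 0.1044 d⁻¹.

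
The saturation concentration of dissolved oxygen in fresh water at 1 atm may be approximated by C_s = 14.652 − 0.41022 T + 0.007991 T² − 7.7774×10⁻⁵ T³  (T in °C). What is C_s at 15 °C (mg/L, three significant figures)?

C_s ≈ 10.0 mg/L

C_s = 14.652 − 0.41022×15 + 0.007991×15² − 7.7774×10⁻⁵×15³ = 10.03 mg/L.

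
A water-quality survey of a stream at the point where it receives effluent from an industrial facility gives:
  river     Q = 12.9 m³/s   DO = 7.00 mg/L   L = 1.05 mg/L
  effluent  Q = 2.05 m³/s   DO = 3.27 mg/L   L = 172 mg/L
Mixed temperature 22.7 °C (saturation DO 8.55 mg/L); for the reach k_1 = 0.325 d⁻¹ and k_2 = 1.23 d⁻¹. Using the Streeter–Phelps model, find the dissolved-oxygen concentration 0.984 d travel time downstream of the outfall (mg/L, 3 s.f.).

DO ≈ 4.17 mg/L

Mixed DO = (12.9×7.00 + 2.05×3.27)/(12.9+2.05) = 97.00/14.95 = 6.489 mg/L.
Mixed L₀ = (12.9×1.05 + 2.05×172)/(14.95) = 366.1/14.95 = 24.49 mg/L.
Initial deficit D₀ = C_s − DO₀ = 8.55 − 6.489 = 2.061 mg/L.
D(0.984) = [0.325×24.49/(1.23−0.325)](e^(−0.325×0.984) − e^(−1.23×0.984)) + 2.061 e^(−1.23×0.984)
= 8.795 × (0.7263 − 0.2981) + 2.061 × 0.2981 = 4.381 mg/L.
DO = 8.55 − 4.381 = 4.169 mg/L.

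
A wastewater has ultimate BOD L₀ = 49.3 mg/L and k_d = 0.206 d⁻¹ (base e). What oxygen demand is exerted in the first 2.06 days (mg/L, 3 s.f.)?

y ≈ 17.0 mg/L

y_t = L₀(1 − e^(−k_d t)) = 49.3 × (1 − e^(−0.206×2.06))
= 49.3 × (1 − 0.6542) = 49.3 × 0.3458 = 17.05 mg/L.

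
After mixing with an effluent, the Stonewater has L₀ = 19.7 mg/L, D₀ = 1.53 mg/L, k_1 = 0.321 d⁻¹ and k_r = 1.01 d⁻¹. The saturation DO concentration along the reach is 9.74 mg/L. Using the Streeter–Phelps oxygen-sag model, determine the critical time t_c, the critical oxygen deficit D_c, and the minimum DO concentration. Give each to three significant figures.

t_c ≈ 1.40 d; D_c ≈ 4.00 mg/L; min DO ≈ 5.74 mg/L

t_c = [1/(k_r−k_1)] ln[(k_r/k_1)(1 − D₀(k_r−k_1)/(k_1 L₀))]
= [1/(1.01−0.321)] ln[(1.01/0.321)(1 − 1.53×0.6890/(0.321×19.7))]
= (1/0.6890) ln[3.146 × 0.8333] = 1.451 × ln(2.622) = 1.451 × 0.9639 = 1.399 d.
D_c = (k_1/k_r) L₀ e^(−k_1 t_c) = (0.321/1.01) × 19.7 × e^(−0.321×1.399) = 0.3178 × 19.7 × 0.6382 = 3.996 mg/L.
Minimum DO = C_s − D_c = 9.74 − 3.996 = 5.744 mg/L.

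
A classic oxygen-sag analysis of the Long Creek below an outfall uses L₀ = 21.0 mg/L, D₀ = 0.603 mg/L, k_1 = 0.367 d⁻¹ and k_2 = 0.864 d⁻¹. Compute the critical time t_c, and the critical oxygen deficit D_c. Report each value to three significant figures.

t_c = [1/(k_2−k_1)] ln[(k_2/k_1)(1 − D₀(k_2−k_1)/(k_1 L₀))]
= [1/(0.864−0.367)] ln[(0.864/0.367)(1 − 0.603×0.4970/(0.367×21.0))]
= (1/0.4970) ln[2.354 × 0.9611] = 2.012 × ln(2.263) = 2.012 × 0.8165 = 1.643 d.
D_c = (k_1/k_2) L₀ e^(−k_1 t_c) = (0.367/0.864) × 21.0 × e^(−0.367×1.643) = 0.4248 × 21.0 × 0.5472 = 4.881 mg/L.

t_c ≈ 1.64 d; D_c ≈ 4.88 mg/L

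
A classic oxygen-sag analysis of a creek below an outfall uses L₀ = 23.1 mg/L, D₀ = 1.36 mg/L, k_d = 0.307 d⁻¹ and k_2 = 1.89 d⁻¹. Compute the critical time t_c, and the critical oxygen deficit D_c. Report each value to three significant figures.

t_c ≈ 0.920 d; D_c ≈ 2.83 mg/L

At the critical point dD/dt = 0, so k_d L₀ e^(−k_d t) = k_2 D. Substituting D(t) from the Streeter–Phelps equation and solving for t gives
t_c = ln[(k_2/k_d)(1 − D₀(k_2−k_d)/(k_d L₀))] / (k_2−k_d).
Here k_2−k_d = 1.583 d⁻¹ and 1 − D₀(k_2−k_d)/(k_d L₀) = 1 − 1.36×1.583/(0.307×23.1) = 0.6964, so
t_c = ln(6.156 × 0.6964) / 1.583 = 1.456 / 1.583 = 0.9196 d.
L(t_c) = L₀ e^(−k_d t_c) = 23.1 × 0.7540 = 17.42 mg/L, and at the critical point k_2 D_c = k_d L, so D_c = (0.307/1.89) × 17.42 = 2.829 mg/L.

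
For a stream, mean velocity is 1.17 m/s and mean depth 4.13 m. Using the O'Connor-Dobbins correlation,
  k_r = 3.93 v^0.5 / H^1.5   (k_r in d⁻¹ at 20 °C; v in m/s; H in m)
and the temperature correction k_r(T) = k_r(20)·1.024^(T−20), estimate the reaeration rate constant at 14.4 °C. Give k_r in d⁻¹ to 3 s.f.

k_r ≈ 0.443 d⁻¹

k_r(20) = 3.93 × 1.17^0.5 / 4.13^1.5 = 3.93 × 1.082 / 8.393 = 0.5065 d⁻¹.
k_r(14.4) = 0.5065 × 1.024^(14.4−20) = 0.5065 × 0.8756 = 0.4435 d⁻¹.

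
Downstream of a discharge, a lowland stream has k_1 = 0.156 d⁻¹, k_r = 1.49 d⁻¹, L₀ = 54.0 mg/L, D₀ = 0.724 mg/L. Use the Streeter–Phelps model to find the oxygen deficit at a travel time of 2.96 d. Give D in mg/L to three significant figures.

k_1 L₀/(k_r−k_1) = 0.156×54.0/(1.49−0.156) = 8.424/1.334 = 6.315 mg/L.
e^(−k_1 t) = e^(−0.156×2.960) = 0.6302; e^(−k_r t) = e^(−1.49×2.960) = 0.01215.
D = 6.315 × (0.6302 − 0.01215) + 0.724 × 0.01215 = 3.903 + 0.008797 = 3.912 mg/L.

D ≈ 3.91 mg/L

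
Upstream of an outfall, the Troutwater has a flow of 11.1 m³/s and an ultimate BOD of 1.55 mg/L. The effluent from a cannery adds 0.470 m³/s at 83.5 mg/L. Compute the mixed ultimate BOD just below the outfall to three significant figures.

Flow-weighted mixing: C = (Q_r C_r + Q_w C_w)/(Q_r + Q_w)
= (11.1×1.55 + 0.470×83.5)/(11.1 + 0.470) = 56.45/11.57 = 4.879 mg/L.

4.88 mg/L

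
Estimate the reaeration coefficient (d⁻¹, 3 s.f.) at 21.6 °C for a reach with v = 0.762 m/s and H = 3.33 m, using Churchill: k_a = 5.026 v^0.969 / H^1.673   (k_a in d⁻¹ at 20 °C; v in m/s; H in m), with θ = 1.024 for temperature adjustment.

k_a(20) = 5.026 × 0.762^0.969 / 3.33^1.673 = 5.026 × 0.7684 / 7.483 = 0.5162 d⁻¹.
k_a(21.6) = 0.5162 × 1.024^(21.6−20) = 0.5162 × 1.039 = 0.5361 d⁻¹.

k_a ≈ 0.536 d⁻¹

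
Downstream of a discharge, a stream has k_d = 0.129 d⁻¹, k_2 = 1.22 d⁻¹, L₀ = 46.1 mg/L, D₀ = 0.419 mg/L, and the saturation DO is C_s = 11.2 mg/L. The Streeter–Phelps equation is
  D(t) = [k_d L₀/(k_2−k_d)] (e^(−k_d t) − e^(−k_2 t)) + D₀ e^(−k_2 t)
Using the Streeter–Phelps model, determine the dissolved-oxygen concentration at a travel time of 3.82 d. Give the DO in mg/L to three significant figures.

DO ≈ 7.92 mg/L

k_d L₀/(k_2−k_d) = 0.129×46.1/(1.22−0.129) = 5.947/1.091 = 5.451 mg/L.
e^(−k_d t) = e^(−0.129×3.820) = 0.6109; e^(−k_2 t) = e^(−1.22×3.820) = 0.009463.
D = 5.451 × (0.6109 − 0.009463) + 0.419 × 0.009463 = 3.278 + 0.003965 = 3.282 mg/L.
DO = C_s − D = 11.2 − 3.282 = 7.918 mg/L.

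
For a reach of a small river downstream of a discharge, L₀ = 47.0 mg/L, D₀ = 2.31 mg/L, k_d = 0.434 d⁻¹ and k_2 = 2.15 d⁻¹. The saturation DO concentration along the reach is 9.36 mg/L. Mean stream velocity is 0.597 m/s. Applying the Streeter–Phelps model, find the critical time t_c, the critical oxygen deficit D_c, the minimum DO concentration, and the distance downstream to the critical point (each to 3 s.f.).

t_c ≈ 0.807 d; D_c ≈ 6.69 mg/L; min DO ≈ 2.67 mg/L; x_c ≈ 41.6 km

With k_2/k_d = 4.954 and 1 − D₀(k_2−k_d)/(k_d L₀) = 0.8057,
t_c = ln(4.954 × 0.8057) / (2.15 − 0.434) = ln(3.991) / 1.716 = 1.384/1.716 = 0.8066 d.
D_c = (k_d/k_2) L₀ e^(−k_d t_c) = (0.434/2.15) × 47.0 × e^(−0.434×0.8066) = 0.2019 × 47.0 × 0.7046 = 6.685 mg/L.
Minimum DO = C_s − D_c = 9.36 − 6.685 = 2.675 mg/L.
x_c = v t_c = 0.597 m/s × 0.8066 d × 86400 s/d = 41600 m ≈ 41.6 km.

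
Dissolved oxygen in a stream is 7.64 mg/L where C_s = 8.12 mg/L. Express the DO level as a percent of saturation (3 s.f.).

94.1 % saturation

% saturation = C/C_s × 100 = 7.64/8.12 × 100 = 94.1 %.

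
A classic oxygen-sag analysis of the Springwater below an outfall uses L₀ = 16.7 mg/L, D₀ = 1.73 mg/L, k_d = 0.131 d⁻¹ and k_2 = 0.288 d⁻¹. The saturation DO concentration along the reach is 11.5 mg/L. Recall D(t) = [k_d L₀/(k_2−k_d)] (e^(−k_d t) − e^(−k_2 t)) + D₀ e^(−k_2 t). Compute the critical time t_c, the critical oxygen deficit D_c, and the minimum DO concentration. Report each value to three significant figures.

t_c = [1/(k_2−k_d)] ln[(k_2/k_d)(1 − D₀(k_2−k_d)/(k_d L₀))]
= [1/(0.288−0.131)] ln[(0.288/0.131)(1 − 1.73×0.1570/(0.131×16.7))]
= (1/0.1570) ln[2.198 × 0.8758] = 6.369 × ln(1.926) = 6.369 × 0.6552 = 4.173 d.
L(t_c) = L₀ e^(−k_d t_c) = 16.7 × 0.5789 = 9.667 mg/L, and at the critical point k_2 D_c = k_d L, so D_c = (0.131/0.288) × 9.667 = 4.397 mg/L.
Minimum DO = C_s − D_c = 11.5 − 4.397 = 7.103 mg/L.

t_c ≈ 4.17 d; D_c ≈ 4.40 mg/L; min DO ≈ 7.10 mg/L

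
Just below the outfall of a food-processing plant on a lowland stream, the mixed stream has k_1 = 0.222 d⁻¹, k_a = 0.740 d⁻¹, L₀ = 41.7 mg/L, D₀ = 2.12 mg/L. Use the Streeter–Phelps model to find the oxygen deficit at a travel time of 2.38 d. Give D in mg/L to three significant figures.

k_1 L₀/(k_a−k_1) = 0.222×41.7/(0.740−0.222) = 9.257/0.5180 = 17.87 mg/L.
e^(−k_1 t) = e^(−0.222×2.380) = 0.5896; e^(−k_a t) = e^(−0.740×2.380) = 0.1718.
D = 17.87 × (0.5896 − 0.1718) + 2.12 × 0.1718 = 7.465 + 0.3643 = 7.830 mg/L.

D ≈ 7.83 mg/L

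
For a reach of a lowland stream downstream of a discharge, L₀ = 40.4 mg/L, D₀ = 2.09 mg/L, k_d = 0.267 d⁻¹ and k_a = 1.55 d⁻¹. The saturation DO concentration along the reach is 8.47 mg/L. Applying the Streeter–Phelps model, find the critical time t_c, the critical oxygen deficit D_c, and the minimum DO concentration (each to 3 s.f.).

t_c ≈ 1.15 d; D_c ≈ 5.12 mg/L; min DO ≈ 3.35 mg/L

At the critical point dD/dt = 0, so k_d L₀ e^(−k_d t) = k_a D. Substituting D(t) from the Streeter–Phelps equation and solving for t gives
t_c = ln[(k_a/k_d)(1 − D₀(k_a−k_d)/(k_d L₀))] / (k_a−k_d).
Here k_a−k_d = 1.283 d⁻¹ and 1 − D₀(k_a−k_d)/(k_d L₀) = 1 − 2.09×1.283/(0.267×40.4) = 0.7514, so
t_c = ln(5.805 × 0.7514) / 1.283 = 1.473 / 1.283 = 1.148 d.
L(t_c) = L₀ e^(−k_d t_c) = 40.4 × 0.7360 = 29.73 mg/L, and at the critical point k_a D_c = k_d L, so D_c = (0.267/1.55) × 29.73 = 5.122 mg/L.
Minimum DO = C_s − D_c = 8.47 − 5.122 = 3.348 mg/L.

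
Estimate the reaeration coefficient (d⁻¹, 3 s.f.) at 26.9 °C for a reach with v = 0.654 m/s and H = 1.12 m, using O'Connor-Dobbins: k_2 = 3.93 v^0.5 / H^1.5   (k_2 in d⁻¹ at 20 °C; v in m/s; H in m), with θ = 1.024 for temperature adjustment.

k_2(20) = 3.93 × 0.654^0.5 / 1.12^1.5 = 3.93 × 0.8087 / 1.185 = 2.681 d⁻¹.
k_2(26.9) = 2.681 × 1.024^(26.9−20) = 2.681 × 1.178 = 3.158 d⁻¹.

k_2 ≈ 3.16 d⁻¹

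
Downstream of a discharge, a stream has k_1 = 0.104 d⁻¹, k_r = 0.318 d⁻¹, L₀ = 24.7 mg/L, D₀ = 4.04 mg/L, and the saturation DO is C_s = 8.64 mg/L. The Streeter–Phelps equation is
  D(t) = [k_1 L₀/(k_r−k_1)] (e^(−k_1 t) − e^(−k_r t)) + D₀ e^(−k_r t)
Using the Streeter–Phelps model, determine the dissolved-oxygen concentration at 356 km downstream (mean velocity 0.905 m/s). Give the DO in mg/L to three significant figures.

Travel time t = x/v = 356 km / (0.905 m/s) = 356000 m / 0.905 m/s = 393400 s = 4.553 d.
k_1 L₀/(k_r−k_1) = 0.104×24.7/(0.318−0.104) = 2.569/0.2140 = 12.00 mg/L.
e^(−k_1 t) = e^(−0.104×4.553) = 0.6228; e^(−k_r t) = e^(−0.318×4.553) = 0.2351.
D = 12.00 × (0.6228 − 0.2351) + 4.04 × 0.2351 = 4.654 + 0.9497 = 5.604 mg/L.
DO = C_s − D = 8.64 − 5.604 = 3.036 mg/L.

DO ≈ 3.04 mg/L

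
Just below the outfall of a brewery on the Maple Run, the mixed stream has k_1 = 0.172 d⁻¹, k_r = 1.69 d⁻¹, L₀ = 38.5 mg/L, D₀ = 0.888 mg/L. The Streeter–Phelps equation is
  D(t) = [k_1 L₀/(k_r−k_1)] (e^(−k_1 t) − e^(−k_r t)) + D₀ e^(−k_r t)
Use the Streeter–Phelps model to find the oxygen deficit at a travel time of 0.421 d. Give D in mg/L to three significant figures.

k_1 L₀/(k_r−k_1) = 0.172×38.5/(1.69−0.172) = 6.622/1.518 = 4.362 mg/L.
e^(−k_1 t) = e^(−0.172×0.4210) = 0.9301; e^(−k_r t) = e^(−1.69×0.4210) = 0.4909.
D = 4.362 × (0.9301 − 0.4909) + 0.888 × 0.4909 = 1.916 + 0.4359 = 2.352 mg/L.

D ≈ 2.35 mg/L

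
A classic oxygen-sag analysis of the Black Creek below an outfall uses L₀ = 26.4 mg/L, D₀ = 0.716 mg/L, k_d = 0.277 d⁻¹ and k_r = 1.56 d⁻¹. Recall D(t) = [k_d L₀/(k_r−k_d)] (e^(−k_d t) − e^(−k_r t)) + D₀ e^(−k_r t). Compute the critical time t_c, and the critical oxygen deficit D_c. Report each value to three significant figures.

t_c = [1/(k_r−k_d)] ln[(k_r/k_d)(1 − D₀(k_r−k_d)/(k_d L₀))]
= [1/(1.56−0.277)] ln[(1.56/0.277)(1 − 0.716×1.283/(0.277×26.4))]
= (1/1.283) ln[5.632 × 0.8744] = 0.7794 × ln(4.924) = 0.7794 × 1.594 = 1.243 d.
D_c = (k_d/k_r) L₀ e^(−k_d t_c) = (0.277/1.56) × 26.4 × e^(−0.277×1.243) = 0.1776 × 26.4 × 0.7088 = 3.323 mg/L.

t_c ≈ 1.24 d; D_c ≈ 3.32 mg/L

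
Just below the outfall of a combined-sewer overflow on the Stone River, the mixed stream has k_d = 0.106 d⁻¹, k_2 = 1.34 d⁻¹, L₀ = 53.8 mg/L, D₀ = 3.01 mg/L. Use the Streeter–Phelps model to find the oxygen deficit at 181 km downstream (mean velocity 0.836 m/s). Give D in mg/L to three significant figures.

D ≈ 3.49 mg/L

Travel time t = x/v = 181 km / (0.836 m/s) = 181000 m / 0.836 m/s = 216500 s = 2.506 d.
k_d L₀/(k_2−k_d) = 0.106×53.8/(1.34−0.106) = 5.703/1.234 = 4.621 mg/L.
e^(−k_d t) = e^(−0.106×2.506) = 0.7667; e^(−k_2 t) = e^(−1.34×2.506) = 0.03481.
D = 4.621 × (0.7667 − 0.03481) + 3.01 × 0.03481 = 3.382 + 0.1048 = 3.487 mg/L.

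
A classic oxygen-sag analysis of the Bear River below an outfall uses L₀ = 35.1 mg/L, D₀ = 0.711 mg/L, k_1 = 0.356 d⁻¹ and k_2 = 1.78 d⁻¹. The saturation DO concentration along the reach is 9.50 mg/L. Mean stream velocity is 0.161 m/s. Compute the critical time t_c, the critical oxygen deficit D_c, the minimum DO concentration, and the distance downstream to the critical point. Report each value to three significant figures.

t_c ≈ 1.07 d; D_c ≈ 4.79 mg/L; min DO ≈ 4.71 mg/L; x_c ≈ 14.9 km

t_c = [1/(k_2−k_1)] ln[(k_2/k_1)(1 − D₀(k_2−k_1)/(k_1 L₀))]
= [1/(1.78−0.356)] ln[(1.78/0.356)(1 − 0.711×1.424/(0.356×35.1))]
= (1/1.424) ln[5.000 × 0.9190] = 0.7022 × ln(4.595) = 0.7022 × 1.525 = 1.071 d.
L(t_c) = L₀ e^(−k_1 t_c) = 35.1 × 0.6830 = 23.97 mg/L, and at the critical point k_2 D_c = k_1 L, so D_c = (0.356/1.78) × 23.97 = 4.795 mg/L.
Minimum DO = C_s − D_c = 9.50 − 4.795 = 4.705 mg/L.
x_c = v t_c = 0.161 m/s × 1.071 d × 86400 s/d = 14900 m ≈ 14.9 km.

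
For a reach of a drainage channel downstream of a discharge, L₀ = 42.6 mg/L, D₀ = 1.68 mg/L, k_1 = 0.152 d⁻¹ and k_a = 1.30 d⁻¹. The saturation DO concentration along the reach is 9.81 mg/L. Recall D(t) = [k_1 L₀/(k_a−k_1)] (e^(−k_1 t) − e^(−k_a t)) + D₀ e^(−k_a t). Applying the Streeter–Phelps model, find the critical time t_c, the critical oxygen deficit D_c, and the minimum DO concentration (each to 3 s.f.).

t_c ≈ 1.56 d; D_c ≈ 3.93 mg/L; min DO ≈ 5.88 mg/L

With k_a/k_1 = 8.553 and 1 − D₀(k_a−k_1)/(k_1 L₀) = 0.7021,
t_c = ln(8.553 × 0.7021) / (1.30 − 0.152) = ln(6.005) / 1.148 = 1.793/1.148 = 1.562 d.
D_c = (k_1/k_a) L₀ e^(−k_1 t_c) = (0.152/1.30) × 42.6 × e^(−0.152×1.562) = 0.1169 × 42.6 × 0.7887 = 3.929 mg/L.
Minimum DO = C_s − D_c = 9.81 − 3.929 = 5.881 mg/L.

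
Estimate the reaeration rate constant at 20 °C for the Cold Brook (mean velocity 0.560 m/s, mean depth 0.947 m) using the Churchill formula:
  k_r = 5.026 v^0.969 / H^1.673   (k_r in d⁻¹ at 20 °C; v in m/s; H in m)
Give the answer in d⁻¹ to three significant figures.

k_r ≈ 3.14 d⁻¹

k_r = 5.026 × 0.560^0.969 / 0.947^1.673 = 5.026 × 0.5702 / 0.9129 = 3.139 d⁻¹.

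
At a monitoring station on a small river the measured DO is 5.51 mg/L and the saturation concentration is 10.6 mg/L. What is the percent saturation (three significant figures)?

52.0 % saturation

% saturation = C/C_s × 100 = 5.51/10.6 × 100 = 52.0 %.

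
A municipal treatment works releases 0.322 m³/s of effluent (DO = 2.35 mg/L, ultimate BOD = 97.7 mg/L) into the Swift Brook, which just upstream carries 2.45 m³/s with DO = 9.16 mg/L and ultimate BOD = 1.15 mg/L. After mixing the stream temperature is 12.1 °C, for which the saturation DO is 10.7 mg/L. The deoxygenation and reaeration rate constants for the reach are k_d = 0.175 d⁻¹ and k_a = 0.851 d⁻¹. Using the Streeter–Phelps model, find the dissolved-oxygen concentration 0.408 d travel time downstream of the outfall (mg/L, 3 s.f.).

Mixed DO = (2.45×9.16 + 0.322×2.35)/(2.45+0.322) = 23.20/2.772 = 8.369 mg/L.
Mixed L₀ = (2.45×1.15 + 0.322×97.7)/(2.772) = 34.28/2.772 = 12.37 mg/L.
Initial deficit D₀ = C_s − DO₀ = 10.7 − 8.369 = 2.331 mg/L.
D(0.408) = [0.175×12.37/(0.851−0.175)](e^(−0.175×0.408) − e^(−0.851×0.408)) + 2.331 e^(−0.851×0.408)
= 3.201 × (0.9311 − 0.7067) + 2.331 × 0.7067 = 2.366 mg/L.
DO = 10.7 − 2.366 = 8.334 mg/L.

DO ≈ 8.33 mg/L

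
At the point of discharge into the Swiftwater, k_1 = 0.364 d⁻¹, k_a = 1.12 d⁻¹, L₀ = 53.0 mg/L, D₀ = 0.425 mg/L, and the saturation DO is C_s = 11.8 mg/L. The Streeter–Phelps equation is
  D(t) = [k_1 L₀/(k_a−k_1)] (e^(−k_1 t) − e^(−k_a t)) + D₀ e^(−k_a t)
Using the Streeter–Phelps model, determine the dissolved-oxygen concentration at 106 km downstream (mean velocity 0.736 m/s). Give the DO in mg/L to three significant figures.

Travel time t = x/v = 106 km / (0.736 m/s) = 106000 m / 0.736 m/s = 144000 s = 1.667 d.
k_1 L₀/(k_a−k_1) = 0.364×53.0/(1.12−0.364) = 19.29/0.7560 = 25.52 mg/L.
e^(−k_1 t) = e^(−0.364×1.667) = 0.5451; e^(−k_a t) = e^(−1.12×1.667) = 0.1546.
D = 25.52 × (0.5451 − 0.1546) + 0.425 × 0.1546 = 9.966 + 0.06570 = 10.03 mg/L.
DO = C_s − D = 11.8 − 10.03 = 1.769 mg/L.

DO ≈ 1.77 mg/L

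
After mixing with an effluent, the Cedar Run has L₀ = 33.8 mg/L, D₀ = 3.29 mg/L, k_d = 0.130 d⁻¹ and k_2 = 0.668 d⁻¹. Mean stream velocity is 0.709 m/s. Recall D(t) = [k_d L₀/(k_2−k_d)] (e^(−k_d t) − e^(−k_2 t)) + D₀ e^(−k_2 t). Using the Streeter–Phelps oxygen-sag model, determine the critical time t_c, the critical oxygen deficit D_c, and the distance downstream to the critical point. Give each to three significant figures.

t_c ≈ 2.08 d; D_c ≈ 5.02 mg/L; x_c ≈ 128 km

With k_2/k_d = 5.138 and 1 − D₀(k_2−k_d)/(k_d L₀) = 0.5972,
t_c = ln(5.138 × 0.5972) / (0.668 − 0.130) = ln(3.069) / 0.5380 = 1.121/0.5380 = 2.084 d.
D_c = (k_d/k_2) L₀ e^(−k_d t_c) = (0.130/0.668) × 33.8 × e^(−0.130×2.084) = 0.1946 × 33.8 × 0.7627 = 5.017 mg/L.
x_c = v t_c = 0.709 m/s × 2.084 d × 86400 s/d = 127700 m ≈ 128 km.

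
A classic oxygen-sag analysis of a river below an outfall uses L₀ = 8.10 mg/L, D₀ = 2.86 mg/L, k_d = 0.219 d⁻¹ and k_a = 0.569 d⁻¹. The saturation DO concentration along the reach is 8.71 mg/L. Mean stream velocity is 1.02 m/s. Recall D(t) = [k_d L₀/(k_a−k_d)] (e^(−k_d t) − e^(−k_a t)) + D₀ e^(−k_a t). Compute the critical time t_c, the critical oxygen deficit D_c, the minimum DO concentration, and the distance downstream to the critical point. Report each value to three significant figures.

t_c ≈ 0.354 d; D_c ≈ 2.88 mg/L; min DO ≈ 5.83 mg/L; x_c ≈ 31.2 km

At the critical point dD/dt = 0, so k_d L₀ e^(−k_d t) = k_a D. Substituting D(t) from the Streeter–Phelps equation and solving for t gives
t_c = ln[(k_a/k_d)(1 − D₀(k_a−k_d)/(k_d L₀))] / (k_a−k_d).
Here k_a−k_d = 0.3500 d⁻¹ and 1 − D₀(k_a−k_d)/(k_d L₀) = 1 − 2.86×0.3500/(0.219×8.10) = 0.4357, so
t_c = ln(2.598 × 0.4357) / 0.3500 = 0.1240 / 0.3500 = 0.3544 d.
L(t_c) = L₀ e^(−k_d t_c) = 8.10 × 0.9253 = 7.495 mg/L, and at the critical point k_a D_c = k_d L, so D_c = (0.219/0.569) × 7.495 = 2.885 mg/L.
Minimum DO = C_s − D_c = 8.71 − 2.885 = 5.825 mg/L.
x_c = v t_c = 1.02 m/s × 0.3544 d × 86400 s/d = 31230 m ≈ 31.2 km.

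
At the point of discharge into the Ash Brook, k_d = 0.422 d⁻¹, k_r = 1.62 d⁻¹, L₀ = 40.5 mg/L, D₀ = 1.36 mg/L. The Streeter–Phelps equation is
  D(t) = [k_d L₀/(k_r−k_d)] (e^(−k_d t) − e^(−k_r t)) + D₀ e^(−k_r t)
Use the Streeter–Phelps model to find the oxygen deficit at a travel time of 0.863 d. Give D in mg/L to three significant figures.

k_d L₀/(k_r−k_d) = 0.422×40.5/(1.62−0.422) = 17.09/1.198 = 14.27 mg/L.
e^(−k_d t) = e^(−0.422×0.8630) = 0.6948; e^(−k_r t) = e^(−1.62×0.8630) = 0.2471.
D = 14.27 × (0.6948 − 0.2471) + 1.36 × 0.2471 = 6.387 + 0.3360 = 6.723 mg/L.

D ≈ 6.72 mg/L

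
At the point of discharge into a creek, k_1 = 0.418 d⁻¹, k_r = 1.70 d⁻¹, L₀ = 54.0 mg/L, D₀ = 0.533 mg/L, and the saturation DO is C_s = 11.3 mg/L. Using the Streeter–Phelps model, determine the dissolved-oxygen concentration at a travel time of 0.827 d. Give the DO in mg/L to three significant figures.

k_1 L₀/(k_r−k_1) = 0.418×54.0/(1.70−0.418) = 22.57/1.282 = 17.61 mg/L.
e^(−k_1 t) = e^(−0.418×0.8270) = 0.7077; e^(−k_r t) = e^(−1.70×0.8270) = 0.2451.
D = 17.61 × (0.7077 − 0.2451) + 0.533 × 0.2451 = 8.145 + 0.1307 = 8.275 mg/L.
DO = C_s − D = 11.3 − 8.275 = 3.025 mg/L.

DO ≈ 3.02 mg/L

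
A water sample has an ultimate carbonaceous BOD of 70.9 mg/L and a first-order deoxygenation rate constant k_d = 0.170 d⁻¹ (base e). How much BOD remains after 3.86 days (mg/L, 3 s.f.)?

L_t = L₀ e^(−k_d t) = 70.9 × e^(−0.170×3.86) = 70.9 × 0.5188 = 36.78 mg/L.

L ≈ 36.8 mg/L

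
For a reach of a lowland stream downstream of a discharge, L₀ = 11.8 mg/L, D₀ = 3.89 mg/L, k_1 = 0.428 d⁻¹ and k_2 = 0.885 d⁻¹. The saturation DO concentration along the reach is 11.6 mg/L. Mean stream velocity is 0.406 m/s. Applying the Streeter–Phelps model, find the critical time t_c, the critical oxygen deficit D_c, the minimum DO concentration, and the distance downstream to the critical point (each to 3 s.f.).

t_c ≈ 0.640 d; D_c ≈ 4.34 mg/L; min DO ≈ 7.26 mg/L; x_c ≈ 22.5 km

t_c = [1/(k_2−k_1)] ln[(k_2/k_1)(1 − D₀(k_2−k_1)/(k_1 L₀))]
= [1/(0.885−0.428)] ln[(0.885/0.428)(1 − 3.89×0.4570/(0.428×11.8))]
= (1/0.4570) ln[2.068 × 0.6480] = 2.188 × ln(1.340) = 2.188 × 0.2926 = 0.6403 d.
L(t_c) = L₀ e^(−k_1 t_c) = 11.8 × 0.7603 = 8.972 mg/L, and at the critical point k_2 D_c = k_1 L, so D_c = (0.428/0.885) × 8.972 = 4.339 mg/L.
Minimum DO = C_s − D_c = 11.6 − 4.339 = 7.261 mg/L.
x_c = v t_c = 0.406 m/s × 0.6403 d × 86400 s/d = 22460 m ≈ 22.5 km.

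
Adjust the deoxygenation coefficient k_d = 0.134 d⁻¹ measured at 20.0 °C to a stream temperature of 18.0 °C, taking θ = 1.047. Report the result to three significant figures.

k_d(T₂) = k_d(T₁) · θ^(T₂−T₁) = 0.134 × 1.047^(18.0−20.0)
= 0.134 × 1.047^-2.00 = 0.134 × 0.9122 = 0.1222 d⁻¹.

k_d ≈ 0.122 d⁻¹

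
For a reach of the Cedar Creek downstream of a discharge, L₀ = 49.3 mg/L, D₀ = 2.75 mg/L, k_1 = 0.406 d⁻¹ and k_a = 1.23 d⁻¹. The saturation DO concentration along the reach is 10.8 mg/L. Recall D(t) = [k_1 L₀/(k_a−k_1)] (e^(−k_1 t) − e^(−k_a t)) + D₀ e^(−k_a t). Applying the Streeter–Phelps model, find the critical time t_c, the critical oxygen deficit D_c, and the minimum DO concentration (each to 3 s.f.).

At the critical point dD/dt = 0, so k_1 L₀ e^(−k_1 t) = k_a D. Substituting D(t) from the Streeter–Phelps equation and solving for t gives
t_c = ln[(k_a/k_1)(1 − D₀(k_a−k_1)/(k_1 L₀))] / (k_a−k_1).
Here k_a−k_1 = 0.8240 d⁻¹ and 1 − D₀(k_a−k_1)/(k_1 L₀) = 1 − 2.75×0.8240/(0.406×49.3) = 0.8868, so
t_c = ln(3.030 × 0.8868) / 0.8240 = 0.9883 / 0.8240 = 1.199 d.
L(t_c) = L₀ e^(−k_1 t_c) = 49.3 × 0.6145 = 30.30 mg/L, and at the critical point k_a D_c = k_1 L, so D_c = (0.406/1.23) × 30.30 = 10.00 mg/L.
Minimum DO = C_s − D_c = 10.8 − 10.00 = 0.8002 mg/L.

t_c ≈ 1.20 d; D_c ≈ 10.0 mg/L; min DO ≈ 0.800 mg/L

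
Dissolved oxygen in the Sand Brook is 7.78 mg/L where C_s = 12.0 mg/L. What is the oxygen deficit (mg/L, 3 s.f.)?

D ≈ 4.22 mg/L

D = C_s − C = 12.0 − 7.78 = 4.22 mg/L.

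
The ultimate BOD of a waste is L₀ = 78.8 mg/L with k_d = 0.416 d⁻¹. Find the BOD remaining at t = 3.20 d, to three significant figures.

L ≈ 20.8 mg/L

L_t = L₀ e^(−k_d t) = 78.8 × e^(−0.416×3.20) = 78.8 × 0.2642 = 20.82 mg/L.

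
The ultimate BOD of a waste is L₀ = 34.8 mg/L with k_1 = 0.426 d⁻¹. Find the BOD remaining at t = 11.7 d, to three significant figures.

L_t = L₀ e^(−k_1 t) = 34.8 × e^(−0.426×11.7) = 34.8 × 0.006845 = 0.2382 mg/L.

L ≈ 0.238 mg/L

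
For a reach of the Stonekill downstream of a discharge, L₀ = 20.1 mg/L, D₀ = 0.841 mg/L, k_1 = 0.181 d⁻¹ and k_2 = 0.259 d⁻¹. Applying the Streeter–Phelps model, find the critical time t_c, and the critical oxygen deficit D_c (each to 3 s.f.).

t_c ≈ 4.36 d; D_c ≈ 6.38 mg/L

At the critical point dD/dt = 0, so k_1 L₀ e^(−k_1 t) = k_2 D. Substituting D(t) from the Streeter–Phelps equation and solving for t gives
t_c = ln[(k_2/k_1)(1 − D₀(k_2−k_1)/(k_1 L₀))] / (k_2−k_1).
Here k_2−k_1 = 0.07800 d⁻¹ and 1 − D₀(k_2−k_1)/(k_1 L₀) = 1 − 0.841×0.07800/(0.181×20.1) = 0.9820, so
t_c = ln(1.431 × 0.9820) / 0.07800 = 0.3401 / 0.07800 = 4.361 d.
D_c = (k_1/k_2) L₀ e^(−k_1 t_c) = (0.181/0.259) × 20.1 × e^(−0.181×4.361) = 0.6988 × 20.1 × 0.4542 = 6.380 mg/L.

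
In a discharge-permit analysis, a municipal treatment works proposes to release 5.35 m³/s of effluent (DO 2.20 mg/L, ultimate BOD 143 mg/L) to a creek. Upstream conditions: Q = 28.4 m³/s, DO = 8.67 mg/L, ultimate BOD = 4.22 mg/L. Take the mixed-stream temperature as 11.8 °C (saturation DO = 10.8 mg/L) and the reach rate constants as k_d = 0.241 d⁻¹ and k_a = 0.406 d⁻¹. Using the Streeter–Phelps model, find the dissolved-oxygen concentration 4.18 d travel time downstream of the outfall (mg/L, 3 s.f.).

DO ≈ 3.25 mg/L

Mixed DO = (28.4×8.67 + 5.35×2.20)/(28.4+5.35) = 258.0/33.75 = 7.644 mg/L.
Mixed L₀ = (28.4×4.22 + 5.35×143)/(33.75) = 884.9/33.75 = 26.22 mg/L.
Initial deficit D₀ = C_s − DO₀ = 10.8 − 7.644 = 3.156 mg/L.
D(4.18) = [0.241×26.22/(0.406−0.241)](e^(−0.241×4.18) − e^(−0.406×4.18)) + 3.156 e^(−0.406×4.18)
= 38.30 × (0.3652 − 0.1832) + 3.156 × 0.1832 = 7.546 mg/L.
DO = 10.8 − 7.546 = 3.254 mg/L.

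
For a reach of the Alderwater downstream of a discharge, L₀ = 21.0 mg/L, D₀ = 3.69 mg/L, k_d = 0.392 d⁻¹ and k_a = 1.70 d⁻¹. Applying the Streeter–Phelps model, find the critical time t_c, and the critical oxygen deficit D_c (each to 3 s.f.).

t_c ≈ 0.447 d; D_c ≈ 4.06 mg/L

t_c = [1/(k_a−k_d)] ln[(k_a/k_d)(1 − D₀(k_a−k_d)/(k_d L₀))]
= [1/(1.70−0.392)] ln[(1.70/0.392)(1 − 3.69×1.308/(0.392×21.0))]
= (1/1.308) ln[4.337 × 0.4137] = 0.7645 × ln(1.794) = 0.7645 × 0.5845 = 0.4468 d.
D_c = (k_d/k_a) L₀ e^(−k_d t_c) = (0.392/1.70) × 21.0 × e^(−0.392×0.4468) = 0.2306 × 21.0 × 0.8393 = 4.064 mg/L.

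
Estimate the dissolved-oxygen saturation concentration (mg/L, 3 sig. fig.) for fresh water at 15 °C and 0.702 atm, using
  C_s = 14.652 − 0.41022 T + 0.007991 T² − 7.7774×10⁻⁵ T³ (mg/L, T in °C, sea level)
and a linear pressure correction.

At sea level: C_s = 14.652 − 0.41022×15 + 0.007991×15² − 7.7774×10⁻⁵×15³ = 10.03 mg/L.
Pressure correction: C_s' = 10.03 × 0.702 = 7.044 mg/L.

C_s ≈ 7.04 mg/L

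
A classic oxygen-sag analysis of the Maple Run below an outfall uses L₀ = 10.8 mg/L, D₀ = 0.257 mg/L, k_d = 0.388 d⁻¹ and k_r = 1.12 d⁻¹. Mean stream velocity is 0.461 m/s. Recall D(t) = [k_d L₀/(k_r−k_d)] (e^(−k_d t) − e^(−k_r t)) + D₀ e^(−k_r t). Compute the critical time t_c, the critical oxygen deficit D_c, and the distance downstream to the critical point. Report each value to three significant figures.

t_c ≈ 1.39 d; D_c ≈ 2.19 mg/L; x_c ≈ 55.2 km

t_c = [1/(k_r−k_d)] ln[(k_r/k_d)(1 − D₀(k_r−k_d)/(k_d L₀))]
= [1/(1.12−0.388)] ln[(1.12/0.388)(1 − 0.257×0.7320/(0.388×10.8))]
= (1/0.7320) ln[2.887 × 0.9551] = 1.366 × ln(2.757) = 1.366 × 1.014 = 1.385 d.
L(t_c) = L₀ e^(−k_d t_c) = 10.8 × 0.5842 = 6.309 mg/L, and at the critical point k_r D_c = k_d L, so D_c = (0.388/1.12) × 6.309 = 2.186 mg/L.
x_c = v t_c = 0.461 m/s × 1.385 d × 86400 s/d = 55180 m ≈ 55.2 km.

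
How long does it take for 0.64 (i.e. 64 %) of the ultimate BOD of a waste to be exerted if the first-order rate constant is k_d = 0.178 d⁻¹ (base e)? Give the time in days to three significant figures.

y/L₀ = 1 − e^(−k_d t) = 0.64 ⇒ e^(−k_d t) = 0.360
t = −ln(0.360) / 0.178 = 1.022 / 0.178 = 5.740 d.

t ≈ 5.74 d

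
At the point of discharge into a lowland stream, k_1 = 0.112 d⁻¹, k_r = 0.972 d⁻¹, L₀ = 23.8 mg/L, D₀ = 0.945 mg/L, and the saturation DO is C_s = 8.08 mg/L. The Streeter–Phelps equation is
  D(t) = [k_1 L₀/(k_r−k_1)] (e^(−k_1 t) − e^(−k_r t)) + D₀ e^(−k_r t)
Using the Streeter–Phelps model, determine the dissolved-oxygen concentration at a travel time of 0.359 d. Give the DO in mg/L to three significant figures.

k_1 L₀/(k_r−k_1) = 0.112×23.8/(0.972−0.112) = 2.666/0.8600 = 3.100 mg/L.
e^(−k_1 t) = e^(−0.112×0.3590) = 0.9606; e^(−k_r t) = e^(−0.972×0.3590) = 0.7054.
D = 3.100 × (0.9606 − 0.7054) + 0.945 × 0.7054 = 0.7909 + 0.6666 = 1.458 mg/L.
DO = C_s − D = 8.08 − 1.458 = 6.622 mg/L.

DO ≈ 6.62 mg/L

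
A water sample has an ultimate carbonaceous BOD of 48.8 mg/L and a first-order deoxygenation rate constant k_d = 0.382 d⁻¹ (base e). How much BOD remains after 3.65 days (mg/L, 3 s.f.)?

L_t = L₀ e^(−k_d t) = 48.8 × e^(−0.382×3.65) = 48.8 × 0.2480 = 12.10 mg/L.

L ≈ 12.1 mg/L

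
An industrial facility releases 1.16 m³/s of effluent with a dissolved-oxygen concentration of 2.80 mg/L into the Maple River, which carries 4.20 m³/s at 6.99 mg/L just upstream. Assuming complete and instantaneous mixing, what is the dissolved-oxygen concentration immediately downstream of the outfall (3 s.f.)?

6.08 mg/L

Flow-weighted mixing: C = (Q_r C_r + Q_w C_w)/(Q_r + Q_w)
= (4.20×6.99 + 1.16×2.80)/(4.20 + 1.16) = 32.61/5.360 = 6.083 mg/L.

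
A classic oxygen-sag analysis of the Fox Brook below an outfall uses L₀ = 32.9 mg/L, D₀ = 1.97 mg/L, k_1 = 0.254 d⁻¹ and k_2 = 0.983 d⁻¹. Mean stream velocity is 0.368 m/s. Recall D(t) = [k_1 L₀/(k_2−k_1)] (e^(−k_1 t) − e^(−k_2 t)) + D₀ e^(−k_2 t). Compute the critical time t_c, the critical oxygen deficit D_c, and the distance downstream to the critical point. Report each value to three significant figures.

At the critical point dD/dt = 0, so k_1 L₀ e^(−k_1 t) = k_2 D. Substituting D(t) from the Streeter–Phelps equation and solving for t gives
t_c = ln[(k_2/k_1)(1 − D₀(k_2−k_1)/(k_1 L₀))] / (k_2−k_1).
Here k_2−k_1 = 0.7290 d⁻¹ and 1 − D₀(k_2−k_1)/(k_1 L₀) = 1 − 1.97×0.7290/(0.254×32.9) = 0.8281, so
t_c = ln(3.870 × 0.8281) / 0.7290 = 1.165 / 0.7290 = 1.598 d.
D_c = (k_1/k_2) L₀ e^(−k_1 t_c) = (0.254/0.983) × 32.9 × e^(−0.254×1.598) = 0.2584 × 32.9 × 0.6664 = 5.665 mg/L.
x_c = v t_c = 0.368 m/s × 1.598 d × 86400 s/d = 50800 m ≈ 50.8 km.

t_c ≈ 1.60 d; D_c ≈ 5.67 mg/L; x_c ≈ 50.8 km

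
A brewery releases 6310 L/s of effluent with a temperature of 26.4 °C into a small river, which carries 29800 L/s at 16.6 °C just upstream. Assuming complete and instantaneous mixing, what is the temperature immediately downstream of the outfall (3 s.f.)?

Flow-weighted mixing: C = (Q_r C_r + Q_w C_w)/(Q_r + Q_w)
= (29800×16.6 + 6310×26.4)/(29800 + 6310) = 661300/36110 = 18.31 °C.

18.3 °C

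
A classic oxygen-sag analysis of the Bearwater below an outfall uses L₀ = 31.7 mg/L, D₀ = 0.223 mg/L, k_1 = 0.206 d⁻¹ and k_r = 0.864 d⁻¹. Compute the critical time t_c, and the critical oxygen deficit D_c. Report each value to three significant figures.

t_c ≈ 2.14 d; D_c ≈ 4.86 mg/L

With k_r/k_1 = 4.194 and 1 − D₀(k_r−k_1)/(k_1 L₀) = 0.9775,
t_c = ln(4.194 × 0.9775) / (0.864 − 0.206) = ln(4.100) / 0.6580 = 1.411/0.6580 = 2.144 d.
D_c = (k_1/k_r) L₀ e^(−k_1 t_c) = (0.206/0.864) × 31.7 × e^(−0.206×2.144) = 0.2384 × 31.7 × 0.6429 = 4.859 mg/L.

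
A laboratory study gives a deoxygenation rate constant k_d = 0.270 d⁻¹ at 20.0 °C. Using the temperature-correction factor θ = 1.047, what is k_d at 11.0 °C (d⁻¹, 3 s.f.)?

k_d(T₂) = k_d(T₁) · θ^(T₂−T₁) = 0.270 × 1.047^(11.0−20.0)
= 0.270 × 1.047^-9.00 = 0.270 × 0.6614 = 0.1786 d⁻¹.

k_d ≈ 0.179 d⁻¹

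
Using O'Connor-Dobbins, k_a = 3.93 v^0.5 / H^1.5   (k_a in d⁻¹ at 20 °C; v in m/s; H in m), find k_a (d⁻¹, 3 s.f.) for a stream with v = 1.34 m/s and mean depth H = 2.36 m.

k_a = 3.93 × 1.34^0.5 / 2.36^1.5 = 3.93 × 1.158 / 3.626 = 1.255 d⁻¹.

k_a ≈ 1.25 d⁻¹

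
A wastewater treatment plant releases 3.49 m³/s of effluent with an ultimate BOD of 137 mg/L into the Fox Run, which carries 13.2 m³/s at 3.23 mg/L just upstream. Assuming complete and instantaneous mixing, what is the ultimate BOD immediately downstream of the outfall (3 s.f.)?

Flow-weighted mixing: C = (Q_r C_r + Q_w C_w)/(Q_r + Q_w)
= (13.2×3.23 + 3.49×137)/(13.2 + 3.49) = 520.8/16.69 = 31.20 mg/L.

31.2 mg/L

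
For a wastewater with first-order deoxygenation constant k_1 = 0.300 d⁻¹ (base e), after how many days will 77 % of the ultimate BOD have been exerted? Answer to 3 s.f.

y/L₀ = 1 − e^(−k_1 t) = 0.77 ⇒ e^(−k_1 t) = 0.230
t = −ln(0.230) / 0.300 = 1.470 / 0.300 = 4.899 d.

t ≈ 4.90 d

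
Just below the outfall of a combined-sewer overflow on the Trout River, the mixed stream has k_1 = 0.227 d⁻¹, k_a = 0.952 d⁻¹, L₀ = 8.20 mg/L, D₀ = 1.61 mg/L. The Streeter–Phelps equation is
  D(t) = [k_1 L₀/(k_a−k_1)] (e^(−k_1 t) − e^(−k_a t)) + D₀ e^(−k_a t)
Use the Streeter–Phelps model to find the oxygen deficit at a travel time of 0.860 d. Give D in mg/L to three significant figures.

D ≈ 1.69 mg/L

k_1 L₀/(k_a−k_1) = 0.227×8.20/(0.952−0.227) = 1.861/0.7250 = 2.567 mg/L.
e^(−k_1 t) = e^(−0.227×0.8600) = 0.8227; e^(−k_a t) = e^(−0.952×0.8600) = 0.4410.
D = 2.567 × (0.8227 − 0.4410) + 1.61 × 0.4410 = 0.9799 + 0.7100 = 1.690 mg/L.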